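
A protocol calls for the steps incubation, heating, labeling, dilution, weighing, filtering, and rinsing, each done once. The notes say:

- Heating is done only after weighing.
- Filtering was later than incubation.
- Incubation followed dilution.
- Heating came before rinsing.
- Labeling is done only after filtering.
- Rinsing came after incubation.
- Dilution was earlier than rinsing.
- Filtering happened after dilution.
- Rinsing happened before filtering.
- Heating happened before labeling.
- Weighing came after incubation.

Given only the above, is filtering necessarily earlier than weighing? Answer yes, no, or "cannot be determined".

Tracing the constraints gives weighing → heating → rinsing → filtering, so weighing must come before filtering.
That means filtering cannot be before weighing.

no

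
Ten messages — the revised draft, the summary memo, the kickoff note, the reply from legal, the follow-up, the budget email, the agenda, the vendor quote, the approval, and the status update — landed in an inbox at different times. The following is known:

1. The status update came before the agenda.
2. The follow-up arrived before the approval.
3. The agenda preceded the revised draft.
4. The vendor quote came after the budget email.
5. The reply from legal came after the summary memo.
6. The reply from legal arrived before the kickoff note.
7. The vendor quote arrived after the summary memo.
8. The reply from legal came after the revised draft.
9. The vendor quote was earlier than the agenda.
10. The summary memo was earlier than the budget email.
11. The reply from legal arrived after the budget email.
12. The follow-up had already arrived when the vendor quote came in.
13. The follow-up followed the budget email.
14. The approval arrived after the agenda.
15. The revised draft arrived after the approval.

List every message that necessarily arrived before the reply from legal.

Directly stated before the reply from legal: the budget email, the revised draft, and the summary memo.
The agenda reaches the reply from legal via the agenda → the revised draft → the reply from legal.
The approval reaches the reply from legal via the approval → the revised draft → the reply from legal.
The follow-up reaches the reply from legal via the follow-up → the approval → the revised draft → the reply from legal.
Likewise the status update and the vendor quote each reach the reply from legal by chaining the stated constraints.
No chain forces the kickoff note ahead of the reply from legal.

the agenda, the approval, the budget email, the follow-up, the revised draft, the status update, the summary memo, the vendor quote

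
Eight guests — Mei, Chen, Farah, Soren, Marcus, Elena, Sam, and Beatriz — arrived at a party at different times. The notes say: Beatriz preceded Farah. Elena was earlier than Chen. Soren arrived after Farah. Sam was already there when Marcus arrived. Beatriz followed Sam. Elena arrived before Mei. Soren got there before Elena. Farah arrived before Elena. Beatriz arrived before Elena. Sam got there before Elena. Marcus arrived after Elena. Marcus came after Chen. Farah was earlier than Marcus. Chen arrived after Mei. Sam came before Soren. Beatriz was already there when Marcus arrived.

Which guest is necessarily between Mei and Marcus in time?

Tracing the constraints gives Mei → Chen → Marcus, so Chen sits after Mei and before Marcus.
No other guest is forced both after Mei and before Marcus.

Chen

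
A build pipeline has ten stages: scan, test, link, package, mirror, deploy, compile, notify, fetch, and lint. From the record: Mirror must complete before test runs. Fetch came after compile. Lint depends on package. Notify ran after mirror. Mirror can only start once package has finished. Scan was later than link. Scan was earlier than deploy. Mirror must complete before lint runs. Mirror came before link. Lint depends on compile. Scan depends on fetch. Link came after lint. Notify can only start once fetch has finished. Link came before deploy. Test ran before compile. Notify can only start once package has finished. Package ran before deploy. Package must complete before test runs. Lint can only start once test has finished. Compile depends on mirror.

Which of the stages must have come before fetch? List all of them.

Directly stated before fetch: compile.
Mirror reaches fetch via mirror → compile → fetch.
Package reaches fetch via package → mirror → compile → fetch.
Test reaches fetch via test → compile → fetch.
No chain forces deploy (or any of the others) ahead of fetch.

compile, mirror, package, test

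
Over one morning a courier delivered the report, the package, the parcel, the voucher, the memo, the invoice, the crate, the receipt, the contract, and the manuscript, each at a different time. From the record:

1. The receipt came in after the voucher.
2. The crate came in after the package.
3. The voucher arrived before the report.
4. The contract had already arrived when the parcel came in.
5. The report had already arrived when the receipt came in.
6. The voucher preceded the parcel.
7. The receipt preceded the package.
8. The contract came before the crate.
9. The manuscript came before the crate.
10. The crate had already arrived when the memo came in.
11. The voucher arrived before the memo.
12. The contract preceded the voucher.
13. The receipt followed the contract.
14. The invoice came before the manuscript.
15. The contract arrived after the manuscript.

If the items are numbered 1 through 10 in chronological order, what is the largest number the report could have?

6

The report must come before the crate, the memo, the package, and the receipt — 4 items forced after it.
Everything else can be placed before the report in some valid order, so the report can sit as late as position 10 − 4 = 6.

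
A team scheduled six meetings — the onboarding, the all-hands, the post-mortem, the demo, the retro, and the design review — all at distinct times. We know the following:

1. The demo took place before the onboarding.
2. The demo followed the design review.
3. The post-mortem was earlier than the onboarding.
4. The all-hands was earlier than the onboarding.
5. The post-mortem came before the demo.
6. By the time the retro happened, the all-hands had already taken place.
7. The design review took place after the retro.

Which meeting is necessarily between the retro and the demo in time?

Tracing the constraints gives the retro → the design review → the demo, so the design review sits after the retro and before the demo.
No other meeting is forced both after the retro and before the demo.

the design review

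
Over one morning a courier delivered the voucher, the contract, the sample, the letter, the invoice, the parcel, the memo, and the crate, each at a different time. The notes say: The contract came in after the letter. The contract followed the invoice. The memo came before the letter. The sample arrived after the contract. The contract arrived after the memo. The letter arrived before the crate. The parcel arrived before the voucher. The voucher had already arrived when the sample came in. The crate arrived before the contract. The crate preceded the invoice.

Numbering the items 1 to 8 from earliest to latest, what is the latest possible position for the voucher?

The voucher must come before the sample — 1 item forced after it.
Everything else can be placed before the voucher in some valid order, so the voucher can sit as late as position 8 − 1 = 7.

7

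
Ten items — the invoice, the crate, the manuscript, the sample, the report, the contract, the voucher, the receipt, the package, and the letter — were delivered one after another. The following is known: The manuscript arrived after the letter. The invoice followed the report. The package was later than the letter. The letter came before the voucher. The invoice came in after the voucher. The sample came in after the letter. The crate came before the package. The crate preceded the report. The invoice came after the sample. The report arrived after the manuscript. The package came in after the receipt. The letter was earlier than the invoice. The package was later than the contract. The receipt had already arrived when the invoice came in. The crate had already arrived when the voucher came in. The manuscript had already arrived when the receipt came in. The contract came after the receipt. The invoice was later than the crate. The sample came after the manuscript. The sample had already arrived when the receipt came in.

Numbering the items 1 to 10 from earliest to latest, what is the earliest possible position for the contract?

The letter, the manuscript, the receipt, and the sample must all come before the contract — 4 forced predecessors.
Nothing else is forced ahead of the contract, so its earliest slot is position 4 + 1 = 5.

5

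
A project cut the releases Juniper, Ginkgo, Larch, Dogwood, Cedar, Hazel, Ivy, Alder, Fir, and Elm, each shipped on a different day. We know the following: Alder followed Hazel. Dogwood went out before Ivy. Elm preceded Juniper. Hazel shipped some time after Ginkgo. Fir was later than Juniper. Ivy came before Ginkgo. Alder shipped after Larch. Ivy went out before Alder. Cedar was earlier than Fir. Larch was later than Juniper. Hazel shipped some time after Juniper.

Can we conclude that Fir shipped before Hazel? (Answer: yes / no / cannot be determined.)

cannot be determined

No chain of stated constraints runs from Fir to Hazel, and none runs from Hazel to Fir either.
So the relative order of Fir and Hazel is not fixed by the given facts.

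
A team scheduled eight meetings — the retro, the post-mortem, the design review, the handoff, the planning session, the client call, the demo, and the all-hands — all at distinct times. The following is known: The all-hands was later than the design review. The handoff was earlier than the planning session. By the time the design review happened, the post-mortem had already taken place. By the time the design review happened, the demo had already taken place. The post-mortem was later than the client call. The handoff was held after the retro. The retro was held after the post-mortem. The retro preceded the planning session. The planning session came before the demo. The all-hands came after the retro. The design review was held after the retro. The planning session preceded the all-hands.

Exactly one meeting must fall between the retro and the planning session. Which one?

Tracing the constraints gives the retro → the handoff → the planning session, so the handoff sits after the retro and before the planning session.
No other meeting is forced both after the retro and before the planning session.

the handoff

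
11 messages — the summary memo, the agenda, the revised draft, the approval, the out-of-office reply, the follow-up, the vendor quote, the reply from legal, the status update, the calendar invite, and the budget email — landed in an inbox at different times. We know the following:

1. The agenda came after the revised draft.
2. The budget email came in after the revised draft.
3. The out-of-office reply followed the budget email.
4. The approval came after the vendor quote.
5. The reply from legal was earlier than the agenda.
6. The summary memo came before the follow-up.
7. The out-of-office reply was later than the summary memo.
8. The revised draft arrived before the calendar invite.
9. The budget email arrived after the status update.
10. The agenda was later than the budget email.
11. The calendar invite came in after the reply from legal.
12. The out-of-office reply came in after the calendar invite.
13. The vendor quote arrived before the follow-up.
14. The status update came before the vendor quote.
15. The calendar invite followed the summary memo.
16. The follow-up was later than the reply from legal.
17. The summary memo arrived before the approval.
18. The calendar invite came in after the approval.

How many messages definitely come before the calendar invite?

6

Directly stated before the calendar invite: the approval, the reply from legal, the revised draft, and the summary memo.
The status update reaches the calendar invite via the status update → the vendor quote → the approval → the calendar invite.
The vendor quote reaches the calendar invite via the vendor quote → the approval → the calendar invite.
No chain forces the out-of-office reply (or any of the others) ahead of the calendar invite.
That's the approval, the reply from legal, the revised draft, the status update, the summary memo, and the vendor quote — 6 in all.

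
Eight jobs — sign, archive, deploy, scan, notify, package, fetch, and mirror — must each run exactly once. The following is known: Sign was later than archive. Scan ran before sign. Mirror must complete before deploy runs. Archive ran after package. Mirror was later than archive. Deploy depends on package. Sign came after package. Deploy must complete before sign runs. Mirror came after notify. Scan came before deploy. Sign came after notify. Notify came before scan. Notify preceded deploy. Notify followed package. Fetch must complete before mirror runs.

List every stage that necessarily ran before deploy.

Directly stated before deploy: mirror, notify, package, and scan.
Archive reaches deploy via archive → mirror → deploy.
Fetch reaches deploy via fetch → mirror → deploy.
No chain forces sign ahead of deploy.

archive, fetch, mirror, notify, package, scan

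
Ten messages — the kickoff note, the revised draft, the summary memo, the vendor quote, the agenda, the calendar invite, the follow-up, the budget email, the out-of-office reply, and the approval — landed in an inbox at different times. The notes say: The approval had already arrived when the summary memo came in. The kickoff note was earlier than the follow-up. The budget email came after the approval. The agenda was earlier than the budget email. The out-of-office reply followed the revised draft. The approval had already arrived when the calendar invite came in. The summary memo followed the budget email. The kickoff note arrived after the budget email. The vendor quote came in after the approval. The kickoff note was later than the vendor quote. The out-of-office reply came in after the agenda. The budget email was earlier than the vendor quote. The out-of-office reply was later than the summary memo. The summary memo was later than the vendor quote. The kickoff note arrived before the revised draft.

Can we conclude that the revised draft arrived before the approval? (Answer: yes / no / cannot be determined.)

no

Tracing the constraints gives the approval → the vendor quote → the kickoff note → the revised draft, so the approval must come before the revised draft.
That means the revised draft cannot be before the approval.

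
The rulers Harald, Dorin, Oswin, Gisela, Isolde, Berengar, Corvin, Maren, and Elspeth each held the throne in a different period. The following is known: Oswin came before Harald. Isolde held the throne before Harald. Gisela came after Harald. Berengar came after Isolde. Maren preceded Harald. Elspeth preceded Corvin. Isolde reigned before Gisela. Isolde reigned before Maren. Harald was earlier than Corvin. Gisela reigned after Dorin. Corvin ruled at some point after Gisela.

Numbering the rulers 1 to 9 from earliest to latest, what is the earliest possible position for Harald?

Isolde, Maren, and Oswin must all come before Harald — 3 forced predecessors.
Nothing else is forced ahead of Harald, so their earliest slot is position 3 + 1 = 4.

4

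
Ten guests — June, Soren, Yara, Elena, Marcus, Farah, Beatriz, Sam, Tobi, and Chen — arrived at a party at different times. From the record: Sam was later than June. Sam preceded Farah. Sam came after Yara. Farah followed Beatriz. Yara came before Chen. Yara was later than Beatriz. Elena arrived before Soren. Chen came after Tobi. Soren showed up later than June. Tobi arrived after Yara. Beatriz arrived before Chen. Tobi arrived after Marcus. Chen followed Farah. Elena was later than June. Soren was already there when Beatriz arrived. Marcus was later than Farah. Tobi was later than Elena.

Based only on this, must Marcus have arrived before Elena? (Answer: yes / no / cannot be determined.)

Tracing the constraints gives Elena → Soren → Beatriz → Farah → Marcus, so Elena must come before Marcus.
That means Marcus cannot be before Elena.

no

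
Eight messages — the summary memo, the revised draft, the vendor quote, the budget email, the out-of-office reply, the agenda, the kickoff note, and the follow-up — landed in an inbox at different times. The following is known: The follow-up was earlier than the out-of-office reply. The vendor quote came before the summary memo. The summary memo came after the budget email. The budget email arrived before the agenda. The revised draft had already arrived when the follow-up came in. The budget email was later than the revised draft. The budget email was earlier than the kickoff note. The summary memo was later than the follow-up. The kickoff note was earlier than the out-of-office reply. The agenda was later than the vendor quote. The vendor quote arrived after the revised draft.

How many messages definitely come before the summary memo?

Directly stated before the summary memo: the budget email, the follow-up, and the vendor quote.
The revised draft reaches the summary memo via the revised draft → the follow-up → the summary memo.
No chain forces the agenda (or any of the others) ahead of the summary memo.
That's the budget email, the follow-up, the revised draft, and the vendor quote — 4 in all.

4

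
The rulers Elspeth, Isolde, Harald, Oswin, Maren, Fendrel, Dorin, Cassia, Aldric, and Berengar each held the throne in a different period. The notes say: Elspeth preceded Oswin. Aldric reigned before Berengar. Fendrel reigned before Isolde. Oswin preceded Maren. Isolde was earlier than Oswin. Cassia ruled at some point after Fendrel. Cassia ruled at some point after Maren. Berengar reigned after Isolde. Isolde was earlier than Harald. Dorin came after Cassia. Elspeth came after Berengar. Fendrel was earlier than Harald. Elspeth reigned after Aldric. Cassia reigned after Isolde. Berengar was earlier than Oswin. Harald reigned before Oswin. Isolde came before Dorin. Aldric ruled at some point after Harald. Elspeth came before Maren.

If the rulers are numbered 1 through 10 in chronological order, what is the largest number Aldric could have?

4

Aldric must come before Berengar, Cassia, Dorin, Elspeth, Maren, and Oswin — 6 rulers forced after them.
Everything else can be placed before Aldric in some valid order, so Aldric can sit as late as position 10 − 6 = 4.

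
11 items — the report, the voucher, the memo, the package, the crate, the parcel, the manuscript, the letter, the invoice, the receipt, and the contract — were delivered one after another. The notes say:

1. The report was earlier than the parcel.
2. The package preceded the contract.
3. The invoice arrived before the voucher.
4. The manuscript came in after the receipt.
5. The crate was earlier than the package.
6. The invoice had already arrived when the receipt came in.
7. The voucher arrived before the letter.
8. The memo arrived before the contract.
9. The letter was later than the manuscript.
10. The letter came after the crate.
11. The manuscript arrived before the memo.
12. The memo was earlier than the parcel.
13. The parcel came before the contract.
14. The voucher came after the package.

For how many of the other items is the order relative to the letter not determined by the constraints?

4

Forced before the letter: the crate, the invoice, the manuscript, the package, the receipt, and the voucher.
That leaves the contract, the memo, the parcel, and the report with no forced order relative to the letter — 4.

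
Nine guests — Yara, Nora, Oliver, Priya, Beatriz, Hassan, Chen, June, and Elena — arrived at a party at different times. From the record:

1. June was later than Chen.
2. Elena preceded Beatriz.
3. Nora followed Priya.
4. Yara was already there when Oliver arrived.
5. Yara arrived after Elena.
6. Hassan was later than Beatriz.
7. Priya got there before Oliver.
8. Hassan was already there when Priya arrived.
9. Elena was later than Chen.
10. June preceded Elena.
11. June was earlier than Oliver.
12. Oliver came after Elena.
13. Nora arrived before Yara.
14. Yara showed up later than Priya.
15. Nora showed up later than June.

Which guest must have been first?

Chen

Chen has a chain of constraints placing them before every other guest, so Chen must be first.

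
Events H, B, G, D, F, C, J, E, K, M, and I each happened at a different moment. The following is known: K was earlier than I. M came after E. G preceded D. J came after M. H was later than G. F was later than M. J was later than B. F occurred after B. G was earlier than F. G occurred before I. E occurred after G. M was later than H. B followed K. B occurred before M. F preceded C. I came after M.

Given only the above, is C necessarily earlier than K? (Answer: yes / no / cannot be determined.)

no

Tracing the constraints gives K → B → F → C, so K must come before C.
That means C cannot be before K.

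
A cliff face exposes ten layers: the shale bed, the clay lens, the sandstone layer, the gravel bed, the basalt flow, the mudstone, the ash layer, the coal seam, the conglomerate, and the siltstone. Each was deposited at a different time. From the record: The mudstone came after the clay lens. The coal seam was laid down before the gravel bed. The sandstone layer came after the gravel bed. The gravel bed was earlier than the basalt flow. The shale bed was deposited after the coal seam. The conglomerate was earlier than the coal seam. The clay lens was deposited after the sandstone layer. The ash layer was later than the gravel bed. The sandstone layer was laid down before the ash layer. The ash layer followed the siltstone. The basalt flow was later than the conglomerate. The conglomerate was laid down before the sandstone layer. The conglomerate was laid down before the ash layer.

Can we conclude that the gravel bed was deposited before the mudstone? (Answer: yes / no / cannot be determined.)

yes

Chain the constraints: the gravel bed → the sandstone layer → the clay lens → the mudstone. Each link is directly stated, so the gravel bed comes before the mudstone.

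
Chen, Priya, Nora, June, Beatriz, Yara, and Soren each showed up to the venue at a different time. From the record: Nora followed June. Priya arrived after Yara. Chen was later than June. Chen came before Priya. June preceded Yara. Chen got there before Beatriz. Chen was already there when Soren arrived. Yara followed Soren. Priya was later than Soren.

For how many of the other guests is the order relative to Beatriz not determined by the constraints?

4

Forced before Beatriz: Chen and June.
That leaves Nora, Priya, Soren, and Yara with no forced order relative to Beatriz — 4.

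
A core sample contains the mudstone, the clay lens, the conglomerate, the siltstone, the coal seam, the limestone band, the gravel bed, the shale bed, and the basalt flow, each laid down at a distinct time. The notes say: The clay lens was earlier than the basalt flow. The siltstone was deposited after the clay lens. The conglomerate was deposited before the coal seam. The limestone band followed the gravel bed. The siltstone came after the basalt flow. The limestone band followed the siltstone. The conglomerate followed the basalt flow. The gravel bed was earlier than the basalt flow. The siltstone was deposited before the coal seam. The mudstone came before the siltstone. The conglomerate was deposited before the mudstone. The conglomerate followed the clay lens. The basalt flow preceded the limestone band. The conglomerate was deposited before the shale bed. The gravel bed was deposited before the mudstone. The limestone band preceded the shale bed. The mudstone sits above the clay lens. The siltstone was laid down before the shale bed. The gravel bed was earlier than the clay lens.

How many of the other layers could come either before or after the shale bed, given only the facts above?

1

Forced before the shale bed: the basalt flow, the clay lens, the conglomerate, the gravel bed, the limestone band, the mudstone, and the siltstone.
That leaves the coal seam with no forced order relative to the shale bed — 1.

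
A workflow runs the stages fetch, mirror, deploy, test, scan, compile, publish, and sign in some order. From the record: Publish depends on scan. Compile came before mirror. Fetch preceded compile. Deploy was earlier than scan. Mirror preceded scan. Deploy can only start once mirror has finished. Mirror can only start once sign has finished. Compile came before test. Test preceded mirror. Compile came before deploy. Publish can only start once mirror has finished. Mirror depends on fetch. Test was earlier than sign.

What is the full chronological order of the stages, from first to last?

fetch, compile, test, sign, mirror, deploy, scan, publish

The constraints fix every adjacent pair, so only one ordering works:
fetch → compile → test → sign → mirror → deploy → scan → publish.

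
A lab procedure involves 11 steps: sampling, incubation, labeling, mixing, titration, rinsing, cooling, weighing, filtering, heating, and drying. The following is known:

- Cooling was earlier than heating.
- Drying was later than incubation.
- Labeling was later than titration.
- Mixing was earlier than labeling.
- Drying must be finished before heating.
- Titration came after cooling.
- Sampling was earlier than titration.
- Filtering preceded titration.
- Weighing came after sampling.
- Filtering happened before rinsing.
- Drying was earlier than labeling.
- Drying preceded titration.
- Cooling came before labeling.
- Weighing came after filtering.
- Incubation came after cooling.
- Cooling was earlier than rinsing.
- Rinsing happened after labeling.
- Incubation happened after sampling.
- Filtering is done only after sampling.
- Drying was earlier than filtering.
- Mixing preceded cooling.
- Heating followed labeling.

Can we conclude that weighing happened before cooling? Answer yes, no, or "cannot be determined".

no

Tracing the constraints gives cooling → incubation → drying → filtering → weighing, so cooling must come before weighing.
That means weighing cannot be before cooling.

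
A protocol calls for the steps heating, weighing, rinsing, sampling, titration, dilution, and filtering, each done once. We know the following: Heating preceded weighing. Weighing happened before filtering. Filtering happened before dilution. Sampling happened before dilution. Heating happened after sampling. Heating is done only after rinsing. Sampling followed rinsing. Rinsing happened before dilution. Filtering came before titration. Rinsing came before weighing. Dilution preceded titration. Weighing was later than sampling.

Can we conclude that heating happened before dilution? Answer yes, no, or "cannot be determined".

yes

Chain the constraints: heating → weighing → filtering → dilution. Each link is directly stated, so heating comes before dilution.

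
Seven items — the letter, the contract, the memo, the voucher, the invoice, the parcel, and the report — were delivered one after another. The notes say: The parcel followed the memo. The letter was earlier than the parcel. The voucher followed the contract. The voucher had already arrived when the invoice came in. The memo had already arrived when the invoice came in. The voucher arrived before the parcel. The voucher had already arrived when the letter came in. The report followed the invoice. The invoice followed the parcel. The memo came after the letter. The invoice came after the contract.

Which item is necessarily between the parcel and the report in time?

Tracing the constraints gives the parcel → the invoice → the report, so the invoice sits after the parcel and before the report.
No other item is forced both after the parcel and before the report.

the invoice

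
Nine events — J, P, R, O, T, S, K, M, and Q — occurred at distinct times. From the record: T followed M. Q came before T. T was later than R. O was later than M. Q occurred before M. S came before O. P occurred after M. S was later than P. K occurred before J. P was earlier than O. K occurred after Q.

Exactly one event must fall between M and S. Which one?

P

Tracing the constraints gives M → P → S, so P sits after M and before S.
No other event is forced both after M and before S.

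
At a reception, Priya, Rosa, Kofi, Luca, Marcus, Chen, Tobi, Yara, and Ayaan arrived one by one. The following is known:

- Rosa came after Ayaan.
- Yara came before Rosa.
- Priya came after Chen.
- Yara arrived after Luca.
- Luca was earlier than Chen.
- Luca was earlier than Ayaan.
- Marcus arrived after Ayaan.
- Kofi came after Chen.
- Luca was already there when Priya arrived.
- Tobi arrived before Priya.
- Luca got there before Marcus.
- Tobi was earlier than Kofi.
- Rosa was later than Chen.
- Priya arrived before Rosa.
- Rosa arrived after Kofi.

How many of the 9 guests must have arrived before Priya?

3

Directly stated before Priya: Chen, Luca, and Tobi.
That's Chen, Luca, and Tobi — 3 in all.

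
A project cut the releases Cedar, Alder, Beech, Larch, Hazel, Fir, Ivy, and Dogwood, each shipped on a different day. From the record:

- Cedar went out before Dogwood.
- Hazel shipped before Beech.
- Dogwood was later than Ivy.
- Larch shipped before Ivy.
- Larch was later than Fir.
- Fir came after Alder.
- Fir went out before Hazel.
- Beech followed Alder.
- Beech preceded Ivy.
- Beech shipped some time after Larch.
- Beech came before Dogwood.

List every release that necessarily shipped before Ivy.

Directly stated before Ivy: Beech and Larch.
Alder reaches Ivy via Alder → Beech → Ivy.
Fir reaches Ivy via Fir → Larch → Ivy.
Hazel reaches Ivy via Hazel → Beech → Ivy.
No chain forces Dogwood (or any of the others) ahead of Ivy.

Alder, Beech, Fir, Hazel, Larch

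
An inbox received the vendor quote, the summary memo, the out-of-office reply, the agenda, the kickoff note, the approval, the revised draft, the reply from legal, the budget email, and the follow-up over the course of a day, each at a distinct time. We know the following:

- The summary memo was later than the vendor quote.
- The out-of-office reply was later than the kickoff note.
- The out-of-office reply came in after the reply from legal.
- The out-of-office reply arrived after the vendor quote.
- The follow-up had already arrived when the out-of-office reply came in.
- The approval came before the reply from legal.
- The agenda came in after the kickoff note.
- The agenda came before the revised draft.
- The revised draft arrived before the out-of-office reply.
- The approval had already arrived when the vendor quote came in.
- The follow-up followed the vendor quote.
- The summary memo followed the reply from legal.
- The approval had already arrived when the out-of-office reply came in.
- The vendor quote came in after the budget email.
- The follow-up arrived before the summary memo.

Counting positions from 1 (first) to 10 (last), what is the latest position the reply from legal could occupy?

The reply from legal must come before the out-of-office reply and the summary memo — 2 messages forced after it.
Everything else can be placed before the reply from legal in some valid order, so the reply from legal can sit as late as position 10 − 2 = 8.

8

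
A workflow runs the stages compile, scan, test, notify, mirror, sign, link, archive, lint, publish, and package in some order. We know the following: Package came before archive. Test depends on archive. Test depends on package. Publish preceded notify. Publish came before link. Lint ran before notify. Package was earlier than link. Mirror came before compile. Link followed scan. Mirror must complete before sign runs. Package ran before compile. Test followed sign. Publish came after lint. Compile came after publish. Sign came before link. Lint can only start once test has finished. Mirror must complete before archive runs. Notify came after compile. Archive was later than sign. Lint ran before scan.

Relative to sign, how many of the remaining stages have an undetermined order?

Forced before sign: mirror; forced after sign: archive, compile, link, lint, notify, publish, scan, and test.
That leaves package with no forced order relative to sign — 1.

1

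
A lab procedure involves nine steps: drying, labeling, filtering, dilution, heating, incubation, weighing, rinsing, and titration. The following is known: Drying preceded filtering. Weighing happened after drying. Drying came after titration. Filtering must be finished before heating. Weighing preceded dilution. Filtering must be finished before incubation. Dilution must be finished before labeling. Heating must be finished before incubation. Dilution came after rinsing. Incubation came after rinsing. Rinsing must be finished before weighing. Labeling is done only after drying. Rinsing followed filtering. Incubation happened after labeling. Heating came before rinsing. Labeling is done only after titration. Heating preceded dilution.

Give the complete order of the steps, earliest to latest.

titration, drying, filtering, heating, rinsing, weighing, dilution, labeling, incubation

The constraints fix every adjacent pair, so only one ordering works:
titration → drying → filtering → heating → rinsing → weighing → dilution → labeling → incubation.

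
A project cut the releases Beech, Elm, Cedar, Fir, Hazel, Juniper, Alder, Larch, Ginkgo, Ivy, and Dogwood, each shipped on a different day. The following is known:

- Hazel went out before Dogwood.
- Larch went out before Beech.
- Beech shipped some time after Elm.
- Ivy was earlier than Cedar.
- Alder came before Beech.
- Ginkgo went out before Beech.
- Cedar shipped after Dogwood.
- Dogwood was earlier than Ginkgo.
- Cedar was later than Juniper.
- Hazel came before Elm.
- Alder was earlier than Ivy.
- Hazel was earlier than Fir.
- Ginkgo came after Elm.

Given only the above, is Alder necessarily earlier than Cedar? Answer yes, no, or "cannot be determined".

Chain the constraints: Alder → Ivy → Cedar. Each link is directly stated, so Alder comes before Cedar.

yes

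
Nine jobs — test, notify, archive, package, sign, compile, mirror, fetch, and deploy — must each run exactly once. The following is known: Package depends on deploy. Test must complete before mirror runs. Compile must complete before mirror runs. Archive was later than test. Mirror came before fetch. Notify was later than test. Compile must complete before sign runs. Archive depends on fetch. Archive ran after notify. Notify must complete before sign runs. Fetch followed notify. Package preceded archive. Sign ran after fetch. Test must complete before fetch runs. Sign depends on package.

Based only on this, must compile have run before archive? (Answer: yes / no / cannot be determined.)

yes

Chain the constraints: compile → mirror → fetch → archive. Each link is directly stated, so compile comes before archive.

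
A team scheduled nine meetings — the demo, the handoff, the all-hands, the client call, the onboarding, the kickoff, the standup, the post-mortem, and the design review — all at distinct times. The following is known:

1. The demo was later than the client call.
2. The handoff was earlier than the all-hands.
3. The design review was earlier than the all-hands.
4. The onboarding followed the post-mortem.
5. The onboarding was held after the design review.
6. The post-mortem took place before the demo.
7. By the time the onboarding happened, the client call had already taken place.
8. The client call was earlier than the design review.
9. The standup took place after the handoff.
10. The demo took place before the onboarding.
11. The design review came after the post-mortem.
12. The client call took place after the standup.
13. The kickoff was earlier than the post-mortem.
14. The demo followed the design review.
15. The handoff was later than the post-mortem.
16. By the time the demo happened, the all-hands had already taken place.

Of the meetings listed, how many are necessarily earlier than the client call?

Directly stated before the client call: the standup.
The handoff reaches the client call via the handoff → the standup → the client call.
The kickoff reaches the client call via the kickoff → the post-mortem → the handoff → the standup → the client call.
The post-mortem reaches the client call via the post-mortem → the handoff → the standup → the client call.
That's the handoff, the kickoff, the post-mortem, and the standup — 4 in all.

4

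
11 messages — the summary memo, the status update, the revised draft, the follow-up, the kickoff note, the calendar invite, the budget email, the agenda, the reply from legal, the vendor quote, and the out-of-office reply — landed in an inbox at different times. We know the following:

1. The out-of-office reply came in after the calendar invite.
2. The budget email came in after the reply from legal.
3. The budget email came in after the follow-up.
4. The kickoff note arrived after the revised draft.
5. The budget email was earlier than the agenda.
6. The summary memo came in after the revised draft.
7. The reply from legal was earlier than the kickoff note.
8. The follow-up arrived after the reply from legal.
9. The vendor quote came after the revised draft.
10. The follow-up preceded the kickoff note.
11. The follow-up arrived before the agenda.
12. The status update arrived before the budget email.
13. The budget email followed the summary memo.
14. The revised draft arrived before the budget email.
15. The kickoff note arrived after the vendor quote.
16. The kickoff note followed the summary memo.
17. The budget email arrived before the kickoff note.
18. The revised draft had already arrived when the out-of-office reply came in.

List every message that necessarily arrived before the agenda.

Directly stated before the agenda: the budget email and the follow-up.
The reply from legal reaches the agenda via the reply from legal → the budget email → the agenda.
The revised draft reaches the agenda via the revised draft → the budget email → the agenda.
The status update reaches the agenda via the status update → the budget email → the agenda.
Likewise the summary memo reaches the agenda by chaining the stated constraints.
No chain forces the vendor quote (or any of the others) ahead of the agenda.

the budget email, the follow-up, the reply from legal, the revised draft, the status update, the summary memo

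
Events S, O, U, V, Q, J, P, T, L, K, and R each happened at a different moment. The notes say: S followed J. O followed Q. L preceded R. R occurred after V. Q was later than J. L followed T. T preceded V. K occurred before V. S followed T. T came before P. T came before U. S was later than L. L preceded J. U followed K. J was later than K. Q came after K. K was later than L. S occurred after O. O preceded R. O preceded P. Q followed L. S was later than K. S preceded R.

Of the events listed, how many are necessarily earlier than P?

Directly stated before P: O and T.
J reaches P via J → Q → O → P.
K reaches P via K → Q → O → P.
L reaches P via L → Q → O → P.
Likewise Q reaches P by chaining the stated constraints.
That's J, K, L, O, Q, and T — 6 in all.

6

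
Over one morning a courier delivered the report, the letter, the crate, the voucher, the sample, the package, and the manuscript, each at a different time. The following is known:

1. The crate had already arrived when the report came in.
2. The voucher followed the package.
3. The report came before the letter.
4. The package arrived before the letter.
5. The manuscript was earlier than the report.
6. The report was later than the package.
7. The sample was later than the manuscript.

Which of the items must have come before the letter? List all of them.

the crate, the manuscript, the package, the report

Directly stated before the letter: the package and the report.
The crate reaches the letter via the crate → the report → the letter.
The manuscript reaches the letter via the manuscript → the report → the letter.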